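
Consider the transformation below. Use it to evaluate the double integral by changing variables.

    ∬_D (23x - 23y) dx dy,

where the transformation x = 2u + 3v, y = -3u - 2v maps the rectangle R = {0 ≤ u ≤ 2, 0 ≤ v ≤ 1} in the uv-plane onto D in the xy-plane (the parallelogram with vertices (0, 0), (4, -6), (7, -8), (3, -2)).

Compute the Jacobian determinant of (x, y) with respect to (u, v):

    ∂(x,y)/∂(u,v) = | 2  3 | = (2)(-2) - (3)(-3) = 5.
                   | -3  -2 |

Its absolute value is |J| = 5 (the area scaling factor).

Substituting x = 2u + 3v, y = -3u - 2v into the integrand,

    23x - 23y → 115u + 115v,

so the integral becomes

    ∬_R (115u + 115v) · |J| du dv = ∫_0^2 ∫_0^1 (575u + 575v) dv du.

Inner (v): 575u + 575/2.
Outer (u): 1725.

Therefore ∬_D (23x - 23y) dx dy = 1725.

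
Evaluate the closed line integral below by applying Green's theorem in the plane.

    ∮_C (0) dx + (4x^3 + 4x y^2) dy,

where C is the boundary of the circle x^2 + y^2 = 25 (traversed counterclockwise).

Green's theorem converts the closed line integral into a double integral over the enclosed region D:

    ∮_C P dx + Q dy = ∬_D (∂Q/∂x - ∂P/∂y) dA.

Here P = 0, Q = 4x^3 + 4x y^2, so

    ∂Q/∂x = 12x^2 + 4y^2,    ∂P/∂y = 0,
    ∂Q/∂x - ∂P/∂y = 12x^2 + 4y^2.

D is the region x^2 + y^2 ≤ 25. Evaluating the double integral:

In polar coordinates (x = r cos θ, y = r sin θ, dA = r dr dθ) the integrand becomes 4r^2(cos(2θ) + 2), so

    ∬_D (12x^2 + 4y^2) dA = ∫_0^{2π} ∫_0^{5} (4r^2(cos(2θ) + 2)) · r dr dθ.

Inner (r from 0 to 5): 625cos(2θ) + 1250.
Outer (θ from 0 to 2π): 2500π.

Therefore ∮_C P dx + Q dy = 2500π.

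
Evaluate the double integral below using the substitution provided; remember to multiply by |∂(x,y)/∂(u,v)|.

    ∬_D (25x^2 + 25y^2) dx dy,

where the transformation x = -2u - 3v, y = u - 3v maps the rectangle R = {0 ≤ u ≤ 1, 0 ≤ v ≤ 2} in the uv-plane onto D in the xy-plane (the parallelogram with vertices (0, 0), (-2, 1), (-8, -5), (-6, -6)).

Compute the Jacobian determinant of (x, y) with respect to (u, v):

    ∂(x,y)/∂(u,v) = | -2  -3 | = (-2)(-3) - (-3)(1) = 9.
                   | 1  -3 |

Its absolute value is |J| = 9 (the area scaling factor).

Substituting x = -2u - 3v, y = u - 3v into the integrand,

    25x^2 + 25y^2 → 125u^2 + 150u v + 450v^2,

so the integral becomes

    ∬_R (125u^2 + 150u v + 450v^2) · |J| du dv = ∫_0^1 ∫_0^2 (1125u^2 + 1350u v + 4050v^2) dv du.

Inner (v): 2250u^2 + 2700u + 10800.
Outer (u): 12900.

Therefore ∬_D (25x^2 + 25y^2) dx dy = 12900.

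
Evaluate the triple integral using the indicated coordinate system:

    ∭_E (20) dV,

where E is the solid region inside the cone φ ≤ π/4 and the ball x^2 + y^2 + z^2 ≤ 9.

In spherical coordinates, x = ρ sin(φ) cos(θ), y = ρ sin(φ) sin(θ), z = ρ cos(φ), and dV = ρ^2 sin(φ) dρ dφ dθ.

The integrand becomes 20, so

    ∭_E (20) dV = ∫_{0}^{2π} ∫_{0}^{π/4} ∫_{0}^{3} (20) · ρ^2 sin(φ) dρ dφ dθ.

Inner (ρ): 180sin(φ).
Middle (φ): 180 - 90sqrt(2).
Outer (θ): 180π (2 - sqrt(2)).

Therefore the triple integral equals 180π (2 - sqrt(2)).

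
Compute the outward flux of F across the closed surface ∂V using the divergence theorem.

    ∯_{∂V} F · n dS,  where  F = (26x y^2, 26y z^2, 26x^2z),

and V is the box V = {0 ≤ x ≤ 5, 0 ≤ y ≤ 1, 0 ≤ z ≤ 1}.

By the divergence theorem,

    ∯_{∂V} F · n dS = ∭_V (∇ · F) dV.

Compute the divergence:
    ∇ · F = ∂F_x/∂x + ∂F_y/∂y + ∂F_z/∂z = 26y^2 + 26z^2 + 26x^2 = 26x^2 + 26y^2 + 26z^2.

V is a rectangular box, so dV = dx dy dz with 0 ≤ x ≤ 5, 0 ≤ y ≤ 1, 0 ≤ z ≤ 1.

Integrate (26x^2 + 26y^2 + 26z^2) over V as an iterated integral:

    ∭_V (∇·F) dV = ∫_0^{5} ∫_0^{1} ∫_0^{1} (26x^2 + 26y^2 + 26z^2) dz dy dx.

Inner (z from 0 to 1): 26x^2 + 26y^2 + 26/3.
Middle (y from 0 to 1): 26x^2 + 52/3.
Outer (x from 0 to 5): 1170.

Therefore ∯_{∂V} F · n dS = 1170.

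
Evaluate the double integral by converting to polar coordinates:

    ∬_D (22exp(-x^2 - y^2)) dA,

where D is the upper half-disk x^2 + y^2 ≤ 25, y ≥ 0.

The region D is 0 ≤ r ≤ 5, 0 ≤ θ ≤ π in polar coordinates, where x = r cos(θ), y = r sin(θ), and dA = r dr dθ.

Under the substitution, the integrand becomes 22exp(-r^2), so

    ∬_D (22exp(-x^2 - y^2)) dA = ∫_{0}^{π} ∫_{0}^{5} (22exp(-r^2)) · r dr dθ.

Inner integral (in r): ∫_{0}^{5} (22exp(-r^2)) · r dr = 11 - 11exp(-25).

Outer integral (in θ): ∫_{0}^{π} (11 - 11exp(-25)) dθ = -11π exp(-25) + 11π.

Therefore ∬_D (22exp(-x^2 - y^2)) dA = -11π exp(-25) + 11π.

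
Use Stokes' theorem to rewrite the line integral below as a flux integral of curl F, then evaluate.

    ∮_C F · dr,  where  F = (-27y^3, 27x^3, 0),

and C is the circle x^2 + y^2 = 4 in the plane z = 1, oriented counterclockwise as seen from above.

Let S be the flat disk x^2 + y^2 ≤ 4 in the plane z = 1, with upward unit normal n̂ = ẑ. By Stokes' theorem,

    ∮_C F · dr = ∬_S (∇ × F) · n̂ dS = ∬_D (curl F)_z dA,

where D is the disk x^2 + y^2 ≤ 4.

Compute the curl of F = (-27y^3, 27x^3, 0):
    (∇ × F)_x = ∂F_z/∂y - ∂F_y/∂z = 0,
    (∇ × F)_y = ∂F_x/∂z - ∂F_z/∂x = 0,
    (∇ × F)_z = ∂F_y/∂x - ∂F_x/∂y = 81x^2 + 81y^2.

On z = 1, (curl F)_z = 81x^2 + 81y^2.

Convert to polar (x = r cos θ, y = r sin θ, dA = r dr dθ); the integrand becomes 81r^2, so

    ∬_D (curl F)_z dA = ∫_0^{2π} ∫_0^{2} (81r^2) · r dr dθ.

Inner (r from 0 to 2): 324.
Outer (θ from 0 to 2π): 648π.

Therefore ∮_C F · dr = 648π.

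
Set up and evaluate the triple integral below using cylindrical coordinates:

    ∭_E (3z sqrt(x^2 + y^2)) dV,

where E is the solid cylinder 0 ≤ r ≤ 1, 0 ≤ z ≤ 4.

In cylindrical coordinates, x = r cos(θ), y = r sin(θ), z = z, and dV = r dr dθ dz.

The integrand becomes 3r z, so

    ∭_E (3z sqrt(x^2 + y^2)) dV = ∫_{0}^{2π} ∫_{0}^{1} ∫_{0}^{4} (3r z) · r dz dr dθ.

Inner (z): 24r^2.
Middle (r from 0 to 1): 8.
Outer (θ): 16π.

Therefore the triple integral equals 16π.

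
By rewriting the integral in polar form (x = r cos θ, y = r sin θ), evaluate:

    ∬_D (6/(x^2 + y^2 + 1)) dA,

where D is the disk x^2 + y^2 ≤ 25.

The region D is 0 ≤ r ≤ 5, 0 ≤ θ ≤ 2π in polar coordinates, where x = r cos(θ), y = r sin(θ), and dA = r dr dθ.

Under the substitution, the integrand becomes 6/(r^2 + 1), so

    ∬_D (6/(x^2 + y^2 + 1)) dA = ∫_{0}^{2π} ∫_{0}^{5} (6/(r^2 + 1)) · r dr dθ.

Inner integral (in r): ∫_{0}^{5} (6/(r^2 + 1)) · r dr = log(17576).

Outer integral (in θ): ∫_{0}^{2π} (log(17576)) dθ = 6π log(26).

Therefore ∬_D (6/(x^2 + y^2 + 1)) dA = 6π log(26).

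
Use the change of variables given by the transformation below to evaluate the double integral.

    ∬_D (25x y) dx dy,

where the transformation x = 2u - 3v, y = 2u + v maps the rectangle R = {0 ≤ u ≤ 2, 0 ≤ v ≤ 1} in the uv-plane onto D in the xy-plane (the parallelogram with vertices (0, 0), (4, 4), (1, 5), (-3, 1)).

Compute the Jacobian determinant of (x, y) with respect to (u, v):

    ∂(x,y)/∂(u,v) = | 2  -3 | = (2)(1) - (-3)(2) = 8.
                   | 2  1 |

Its absolute value is |J| = 8 (the area scaling factor).

Substituting x = 2u - 3v, y = 2u + v into the integrand,

    25x y → 100u^2 - 100u v - 75v^2,

so the integral becomes

    ∬_R (100u^2 - 100u v - 75v^2) · |J| du dv = ∫_0^2 ∫_0^1 (800u^2 - 800u v - 600v^2) dv du.

Inner (v): 800u^2 - 400u - 200.
Outer (u): 2800/3.

Therefore ∬_D (25x y) dx dy = 2800/3.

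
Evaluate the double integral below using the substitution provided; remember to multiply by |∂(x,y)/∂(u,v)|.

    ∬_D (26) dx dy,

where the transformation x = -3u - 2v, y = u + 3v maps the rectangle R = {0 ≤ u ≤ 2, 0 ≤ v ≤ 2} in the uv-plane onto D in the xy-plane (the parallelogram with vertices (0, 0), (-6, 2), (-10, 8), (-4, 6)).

Compute the Jacobian determinant of (x, y) with respect to (u, v):

    ∂(x,y)/∂(u,v) = | -3  -2 | = (-3)(3) - (-2)(1) = -7.
                   | 1  3 |

Its absolute value is |J| = 7 (the area scaling factor).

Substituting x = -3u - 2v, y = u + 3v into the integrand,

    26 → 26,

so the integral becomes

    ∬_R (26) · |J| du dv = ∫_0^2 ∫_0^2 (182) dv du.

Inner (v): 364.
Outer (u): 728.

Therefore ∬_D (26) dx dy = 728.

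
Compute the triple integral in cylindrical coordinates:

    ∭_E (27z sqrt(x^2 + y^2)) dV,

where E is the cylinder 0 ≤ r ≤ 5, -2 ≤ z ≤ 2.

In cylindrical coordinates, x = r cos(θ), y = r sin(θ), z = z, and dV = r dr dθ dz.

The integrand becomes 27r z, so

    ∭_E (27z sqrt(x^2 + y^2)) dV = ∫_{0}^{2π} ∫_{0}^{5} ∫_{-2}^{2} (27r z) · r dz dr dθ.

Inner (z): 0.
Middle (r from 0 to 5): 0.
Outer (θ): 0.

Therefore the triple integral equals 0.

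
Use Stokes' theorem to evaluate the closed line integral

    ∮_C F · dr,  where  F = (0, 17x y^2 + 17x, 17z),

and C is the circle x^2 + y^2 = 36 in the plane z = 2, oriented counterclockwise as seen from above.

Let S be the flat disk x^2 + y^2 ≤ 36 in the plane z = 2, with upward unit normal n̂ = ẑ. By Stokes' theorem,

    ∮_C F · dr = ∬_S (∇ × F) · n̂ dS = ∬_D (curl F)_z dA,

where D is the disk x^2 + y^2 ≤ 36.

Compute the curl of F = (0, 17x y^2 + 17x, 17z):
    (∇ × F)_x = ∂F_z/∂y - ∂F_y/∂z = 0,
    (∇ × F)_y = ∂F_x/∂z - ∂F_z/∂x = 0,
    (∇ × F)_z = ∂F_y/∂x - ∂F_x/∂y = 17y^2 + 17.

On z = 2, (curl F)_z = 17y^2 + 17.

Convert to polar (x = r cos θ, y = r sin θ, dA = r dr dθ); the integrand becomes 17r^2sin(θ)^2 + 17, so

    ∬_D (curl F)_z dA = ∫_0^{2π} ∫_0^{6} (17r^2sin(θ)^2 + 17) · r dr dθ.

Inner (r from 0 to 6): 5508sin(θ)^2 + 306.
Outer (θ from 0 to 2π): 6120π.

Therefore ∮_C F · dr = 6120π.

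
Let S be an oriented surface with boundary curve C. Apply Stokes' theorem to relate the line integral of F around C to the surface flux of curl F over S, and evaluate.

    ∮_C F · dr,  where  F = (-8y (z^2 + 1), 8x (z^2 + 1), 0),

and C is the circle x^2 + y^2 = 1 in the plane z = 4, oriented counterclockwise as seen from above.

Let S be the flat disk x^2 + y^2 ≤ 1 in the plane z = 4, with upward unit normal n̂ = ẑ. By Stokes' theorem,

    ∮_C F · dr = ∬_S (∇ × F) · n̂ dS = ∬_D (curl F)_z dA,

where D is the disk x^2 + y^2 ≤ 1.

Compute the curl of F = (-8y (z^2 + 1), 8x (z^2 + 1), 0):
    (∇ × F)_x = ∂F_z/∂y - ∂F_y/∂z = -16x z,
    (∇ × F)_y = ∂F_x/∂z - ∂F_z/∂x = -16y z,
    (∇ × F)_z = ∂F_y/∂x - ∂F_x/∂y = 16z^2 + 16.

On z = 4, (curl F)_z = 272.

Convert to polar (x = r cos θ, y = r sin θ, dA = r dr dθ); the integrand becomes 272, so

    ∬_D (curl F)_z dA = ∫_0^{2π} ∫_0^{1} (272) · r dr dθ.

Inner (r from 0 to 1): 136.
Outer (θ from 0 to 2π): 272π.

Therefore ∮_C F · dr = 272π.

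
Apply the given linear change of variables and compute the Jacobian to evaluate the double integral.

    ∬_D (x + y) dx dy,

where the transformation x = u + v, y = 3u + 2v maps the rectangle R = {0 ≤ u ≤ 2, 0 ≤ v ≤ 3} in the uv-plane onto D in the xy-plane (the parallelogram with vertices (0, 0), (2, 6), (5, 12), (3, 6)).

Compute the Jacobian determinant of (x, y) with respect to (u, v):

    ∂(x,y)/∂(u,v) = | 1  1 | = (1)(2) - (1)(3) = -1.
                   | 3  2 |

Its absolute value is |J| = 1 (the area scaling factor).

Substituting x = u + v, y = 3u + 2v into the integrand,

    x + y → 4u + 3v,

so the integral becomes

    ∬_R (4u + 3v) · |J| du dv = ∫_0^2 ∫_0^3 (4u + 3v) dv du.

Inner (v): 12u + 27/2.
Outer (u): 51.

Therefore ∬_D (x + y) dx dy = 51.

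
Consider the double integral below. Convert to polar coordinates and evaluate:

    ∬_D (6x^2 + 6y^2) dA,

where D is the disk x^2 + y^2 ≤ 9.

The region D is 0 ≤ r ≤ 3, 0 ≤ θ ≤ 2π in polar coordinates, where x = r cos(θ), y = r sin(θ), and dA = r dr dθ.

Under the substitution, the integrand becomes 6r^2, so

    ∬_D (6x^2 + 6y^2) dA = ∫_{0}^{2π} ∫_{0}^{3} (6r^2) · r dr dθ.

Inner integral (in r): ∫_{0}^{3} (6r^2) · r dr = 243/2.

Outer integral (in θ): ∫_{0}^{2π} (243/2) dθ = 243π.

Therefore ∬_D (6x^2 + 6y^2) dA = 243π.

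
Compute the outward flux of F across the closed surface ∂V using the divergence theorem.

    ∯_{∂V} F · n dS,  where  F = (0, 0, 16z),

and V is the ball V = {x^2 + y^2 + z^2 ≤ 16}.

By the divergence theorem,

    ∯_{∂V} F · n dS = ∭_V (∇ · F) dV.

Compute the divergence:
    ∇ · F = ∂F_x/∂x + ∂F_y/∂y + ∂F_z/∂z = 0 + 0 + 16 = 16.

In spherical coordinates, x = ρ sin(φ) cos(θ), y = ρ sin(φ) sin(θ), z = ρ cos(φ), dV = ρ^2 sin(φ) dρ dφ dθ, with 0 ≤ ρ ≤ 4, 0 ≤ φ ≤ π, 0 ≤ θ ≤ 2π.

The integrand, after substitution and multiplying by the volume element, becomes (16) · ρ^2 sin(φ), so

    ∭_V (∇·F) dV = ∫_0^{2π} ∫_0^{π} ∫_0^{4} (16) · ρ^2 sin(φ) dρ dφ dθ.

Inner (ρ from 0 to 4): 1024sin(φ)/3.
Middle (φ from 0 to π): 2048/3.
Outer (θ from 0 to 2π): 4096π/3.

Therefore ∯_{∂V} F · n dS = 4096π/3.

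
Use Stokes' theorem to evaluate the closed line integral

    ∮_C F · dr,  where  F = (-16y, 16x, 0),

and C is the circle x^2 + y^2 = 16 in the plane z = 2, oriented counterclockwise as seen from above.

Let S be the flat disk x^2 + y^2 ≤ 16 in the plane z = 2, with upward unit normal n̂ = ẑ. By Stokes' theorem,

    ∮_C F · dr = ∬_S (∇ × F) · n̂ dS = ∬_D (curl F)_z dA,

where D is the disk x^2 + y^2 ≤ 16.

Compute the curl of F = (-16y, 16x, 0):
    (∇ × F)_x = ∂F_z/∂y - ∂F_y/∂z = 0,
    (∇ × F)_y = ∂F_x/∂z - ∂F_z/∂x = 0,
    (∇ × F)_z = ∂F_y/∂x - ∂F_x/∂y = 32.

On z = 2, (curl F)_z = 32.

Convert to polar (x = r cos θ, y = r sin θ, dA = r dr dθ); the integrand becomes 32, so

    ∬_D (curl F)_z dA = ∫_0^{2π} ∫_0^{4} (32) · r dr dθ.

Inner (r from 0 to 4): 256.
Outer (θ from 0 to 2π): 512π.

Therefore ∮_C F · dr = 512π.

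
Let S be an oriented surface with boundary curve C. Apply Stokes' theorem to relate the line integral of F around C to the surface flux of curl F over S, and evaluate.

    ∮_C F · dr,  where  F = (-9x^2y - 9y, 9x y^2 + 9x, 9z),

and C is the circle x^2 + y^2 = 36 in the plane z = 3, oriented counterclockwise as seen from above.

Let S be the flat disk x^2 + y^2 ≤ 36 in the plane z = 3, with upward unit normal n̂ = ẑ. By Stokes' theorem,

    ∮_C F · dr = ∬_S (∇ × F) · n̂ dS = ∬_D (curl F)_z dA,

where D is the disk x^2 + y^2 ≤ 36.

Compute the curl of F = (-9x^2y - 9y, 9x y^2 + 9x, 9z):
    (∇ × F)_x = ∂F_z/∂y - ∂F_y/∂z = 0,
    (∇ × F)_y = ∂F_x/∂z - ∂F_z/∂x = 0,
    (∇ × F)_z = ∂F_y/∂x - ∂F_x/∂y = 9x^2 + 9y^2 + 18.

On z = 3, (curl F)_z = 9x^2 + 9y^2 + 18.

Convert to polar (x = r cos θ, y = r sin θ, dA = r dr dθ); the integrand becomes 9r^2 + 18, so

    ∬_D (curl F)_z dA = ∫_0^{2π} ∫_0^{6} (9r^2 + 18) · r dr dθ.

Inner (r from 0 to 6): 3240.
Outer (θ from 0 to 2π): 6480π.

Therefore ∮_C F · dr = 6480π.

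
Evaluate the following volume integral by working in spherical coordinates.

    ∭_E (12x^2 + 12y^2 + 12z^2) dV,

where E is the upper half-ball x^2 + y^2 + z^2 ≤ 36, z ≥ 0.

In spherical coordinates, x = ρ sin(φ) cos(θ), y = ρ sin(φ) sin(θ), z = ρ cos(φ), and dV = ρ^2 sin(φ) dρ dφ dθ.

The integrand becomes 12ρ^2, so

    ∭_E (12x^2 + 12y^2 + 12z^2) dV = ∫_{0}^{2π} ∫_{0}^{π/2} ∫_{0}^{6} (12ρ^2) · ρ^2 sin(φ) dρ dφ dθ.

Inner (ρ): 93312sin(φ)/5.
Middle (φ): 93312/5.
Outer (θ): 186624π/5.

Therefore the triple integral equals 186624π/5.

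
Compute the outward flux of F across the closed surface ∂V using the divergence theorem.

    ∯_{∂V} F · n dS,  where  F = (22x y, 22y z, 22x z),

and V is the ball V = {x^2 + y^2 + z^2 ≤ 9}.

By the divergence theorem,

    ∯_{∂V} F · n dS = ∭_V (∇ · F) dV.

Compute the divergence:
    ∇ · F = ∂F_x/∂x + ∂F_y/∂y + ∂F_z/∂z = 22y + 22z + 22x = 22x + 22y + 22z.

In spherical coordinates, x = ρ sin(φ) cos(θ), y = ρ sin(φ) sin(θ), z = ρ cos(φ), dV = ρ^2 sin(φ) dρ dφ dθ, with 0 ≤ ρ ≤ 3, 0 ≤ φ ≤ π, 0 ≤ θ ≤ 2π.

The integrand, after substitution and multiplying by the volume element, becomes (22ρ (sqrt(2)sin(φ)sin(θ + π/4) + cos(φ))) · ρ^2 sin(φ), so

    ∭_V (∇·F) dV = ∫_0^{2π} ∫_0^{π} ∫_0^{3} (22ρ (sqrt(2)sin(φ)sin(θ + π/4) + cos(φ))) · ρ^2 sin(φ) dρ dφ dθ.

Inner (ρ from 0 to 3): 891(sqrt(2)sin(φ)sin(θ + π/4) + cos(φ))sin(φ)/2.
Middle (φ from 0 to π): 891sqrt(2)π sin(θ + π/4)/4.
Outer (θ from 0 to 2π): 0.

Therefore ∯_{∂V} F · n dS = 0.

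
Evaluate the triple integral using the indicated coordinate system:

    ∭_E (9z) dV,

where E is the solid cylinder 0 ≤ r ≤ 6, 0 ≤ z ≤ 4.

In cylindrical coordinates, x = r cos(θ), y = r sin(θ), z = z, and dV = r dr dθ dz.

The integrand becomes 9z, so

    ∭_E (9z) dV = ∫_{0}^{2π} ∫_{0}^{6} ∫_{0}^{4} (9z) · r dz dr dθ.

Inner (z): 72r.
Middle (r from 0 to 6): 1296.
Outer (θ): 2592π.

Therefore the triple integral equals 2592π.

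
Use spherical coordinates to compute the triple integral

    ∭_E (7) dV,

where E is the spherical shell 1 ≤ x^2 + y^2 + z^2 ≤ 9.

In spherical coordinates, x = ρ sin(φ) cos(θ), y = ρ sin(φ) sin(θ), z = ρ cos(φ), and dV = ρ^2 sin(φ) dρ dφ dθ.

The integrand becomes 7, so

    ∭_E (7) dV = ∫_{0}^{2π} ∫_{0}^{π} ∫_{1}^{3} (7) · ρ^2 sin(φ) dρ dφ dθ.

Inner (ρ): 182sin(φ)/3.
Middle (φ): 364/3.
Outer (θ): 728π/3.

Therefore the triple integral equals 728π/3.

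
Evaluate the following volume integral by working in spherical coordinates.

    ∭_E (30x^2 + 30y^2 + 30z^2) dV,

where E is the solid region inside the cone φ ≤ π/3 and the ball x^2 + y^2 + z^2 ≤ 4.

In spherical coordinates, x = ρ sin(φ) cos(θ), y = ρ sin(φ) sin(θ), z = ρ cos(φ), and dV = ρ^2 sin(φ) dρ dφ dθ.

The integrand becomes 30ρ^2, so

    ∭_E (30x^2 + 30y^2 + 30z^2) dV = ∫_{0}^{2π} ∫_{0}^{π/3} ∫_{0}^{2} (30ρ^2) · ρ^2 sin(φ) dρ dφ dθ.

Inner (ρ): 192sin(φ).
Middle (φ): 96.
Outer (θ): 192π.

Therefore the triple integral equals 192π.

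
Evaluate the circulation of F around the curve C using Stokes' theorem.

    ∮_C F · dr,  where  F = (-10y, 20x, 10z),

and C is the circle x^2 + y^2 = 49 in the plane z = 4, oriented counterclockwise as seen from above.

Let S be the flat disk x^2 + y^2 ≤ 49 in the plane z = 4, with upward unit normal n̂ = ẑ. By Stokes' theorem,

    ∮_C F · dr = ∬_S (∇ × F) · n̂ dS = ∬_D (curl F)_z dA,

where D is the disk x^2 + y^2 ≤ 49.

Compute the curl of F = (-10y, 20x, 10z):
    (∇ × F)_x = ∂F_z/∂y - ∂F_y/∂z = 0,
    (∇ × F)_y = ∂F_x/∂z - ∂F_z/∂x = 0,
    (∇ × F)_z = ∂F_y/∂x - ∂F_x/∂y = 30.

On z = 4, (curl F)_z = 30.

Convert to polar (x = r cos θ, y = r sin θ, dA = r dr dθ); the integrand becomes 30, so

    ∬_D (curl F)_z dA = ∫_0^{2π} ∫_0^{7} (30) · r dr dθ.

Inner (r from 0 to 7): 735.
Outer (θ from 0 to 2π): 1470π.

Therefore ∮_C F · dr = 1470π.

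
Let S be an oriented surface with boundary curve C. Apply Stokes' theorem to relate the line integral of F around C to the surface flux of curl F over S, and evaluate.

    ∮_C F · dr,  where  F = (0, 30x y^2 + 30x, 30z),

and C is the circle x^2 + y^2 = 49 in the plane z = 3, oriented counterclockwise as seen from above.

Let S be the flat disk x^2 + y^2 ≤ 49 in the plane z = 3, with upward unit normal n̂ = ẑ. By Stokes' theorem,

    ∮_C F · dr = ∬_S (∇ × F) · n̂ dS = ∬_D (curl F)_z dA,

where D is the disk x^2 + y^2 ≤ 49.

Compute the curl of F = (0, 30x y^2 + 30x, 30z):
    (∇ × F)_x = ∂F_z/∂y - ∂F_y/∂z = 0,
    (∇ × F)_y = ∂F_x/∂z - ∂F_z/∂x = 0,
    (∇ × F)_z = ∂F_y/∂x - ∂F_x/∂y = 30y^2 + 30.

On z = 3, (curl F)_z = 30y^2 + 30.

Convert to polar (x = r cos θ, y = r sin θ, dA = r dr dθ); the integrand becomes 30r^2sin(θ)^2 + 30, so

    ∬_D (curl F)_z dA = ∫_0^{2π} ∫_0^{7} (30r^2sin(θ)^2 + 30) · r dr dθ.

Inner (r from 0 to 7): 36015sin(θ)^2/2 + 735.
Outer (θ from 0 to 2π): 38955π/2.

Therefore ∮_C F · dr = 38955π/2.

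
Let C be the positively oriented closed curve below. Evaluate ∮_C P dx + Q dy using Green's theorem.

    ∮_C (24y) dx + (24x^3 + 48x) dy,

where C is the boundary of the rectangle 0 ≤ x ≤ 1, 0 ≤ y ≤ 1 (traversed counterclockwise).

Green's theorem converts the closed line integral into a double integral over the enclosed region D:

    ∮_C P dx + Q dy = ∬_D (∂Q/∂x - ∂P/∂y) dA.

Here P = 24y, Q = 24x^3 + 48x, so

    ∂Q/∂x = 72x^2 + 48,    ∂P/∂y = 24,
    ∂Q/∂x - ∂P/∂y = 72x^2 + 24.

D is the region 0 ≤ x ≤ 1, 0 ≤ y ≤ 1. Evaluating the double integral:

    ∬_D (72x^2 + 24) dA = ∫_0^{1} ∫_0^{1} (72x^2 + 24) dy dx.

Inner (y from 0 to 1): 72x^2 + 24.
Outer (x from 0 to 1): 48.

Therefore ∮_C P dx + Q dy = 48.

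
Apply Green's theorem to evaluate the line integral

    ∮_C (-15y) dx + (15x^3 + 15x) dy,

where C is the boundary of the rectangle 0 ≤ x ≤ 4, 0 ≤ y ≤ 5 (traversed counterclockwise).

Green's theorem converts the closed line integral into a double integral over the enclosed region D:

    ∮_C P dx + Q dy = ∬_D (∂Q/∂x - ∂P/∂y) dA.

Here P = -15y, Q = 15x^3 + 15x, so

    ∂Q/∂x = 45x^2 + 15,    ∂P/∂y = -15,
    ∂Q/∂x - ∂P/∂y = 45x^2 + 30.

D is the region 0 ≤ x ≤ 4, 0 ≤ y ≤ 5. Evaluating the double integral:

    ∬_D (45x^2 + 30) dA = ∫_0^{4} ∫_0^{5} (45x^2 + 30) dy dx.

Inner (y from 0 to 5): 225x^2 + 150.
Outer (x from 0 to 4): 5400.

Therefore ∮_C P dx + Q dy = 5400.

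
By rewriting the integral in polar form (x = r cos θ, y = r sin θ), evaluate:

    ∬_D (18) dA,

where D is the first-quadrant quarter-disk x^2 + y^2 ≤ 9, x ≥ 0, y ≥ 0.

The region D is 0 ≤ r ≤ 3, 0 ≤ θ ≤ π/2 in polar coordinates, where x = r cos(θ), y = r sin(θ), and dA = r dr dθ.

Under the substitution, the integrand becomes 18, so

    ∬_D (18) dA = ∫_{0}^{π/2} ∫_{0}^{3} (18) · r dr dθ.

Inner integral (in r): ∫_{0}^{3} (18) · r dr = 81.

Outer integral (in θ): ∫_{0}^{π/2} (81) dθ = 81π/2.

Therefore ∬_D (18) dA = 81π/2.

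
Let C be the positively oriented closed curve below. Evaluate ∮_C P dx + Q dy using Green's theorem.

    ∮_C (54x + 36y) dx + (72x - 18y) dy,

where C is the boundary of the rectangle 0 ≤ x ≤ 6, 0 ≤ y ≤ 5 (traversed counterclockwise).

Green's theorem converts the closed line integral into a double integral over the enclosed region D:

    ∮_C P dx + Q dy = ∬_D (∂Q/∂x - ∂P/∂y) dA.

Here P = 54x + 36y, Q = 72x - 18y, so

    ∂Q/∂x = 72,    ∂P/∂y = 36,
    ∂Q/∂x - ∂P/∂y = 36.

D is the region 0 ≤ x ≤ 6, 0 ≤ y ≤ 5. Evaluating the double integral:

    ∬_D (36) dA = ∫_0^{6} ∫_0^{5} (36) dy dx.

Inner (y from 0 to 5): 180.
Outer (x from 0 to 6): 1080.

Therefore ∮_C P dx + Q dy = 1080.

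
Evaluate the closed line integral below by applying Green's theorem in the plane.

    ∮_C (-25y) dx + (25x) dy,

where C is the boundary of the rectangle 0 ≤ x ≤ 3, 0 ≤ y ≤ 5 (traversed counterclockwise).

Green's theorem converts the closed line integral into a double integral over the enclosed region D:

    ∮_C P dx + Q dy = ∬_D (∂Q/∂x - ∂P/∂y) dA.

Here P = -25y, Q = 25x, so

    ∂Q/∂x = 25,    ∂P/∂y = -25,
    ∂Q/∂x - ∂P/∂y = 50.

D is the region 0 ≤ x ≤ 3, 0 ≤ y ≤ 5. Evaluating the double integral:

    ∬_D (50) dA = ∫_0^{3} ∫_0^{5} (50) dy dx.

Inner (y from 0 to 5): 250.
Outer (x from 0 to 3): 750.

Therefore ∮_C P dx + Q dy = 750.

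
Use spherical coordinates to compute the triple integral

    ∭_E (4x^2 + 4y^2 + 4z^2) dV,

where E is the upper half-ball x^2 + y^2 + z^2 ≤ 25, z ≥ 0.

In spherical coordinates, x = ρ sin(φ) cos(θ), y = ρ sin(φ) sin(θ), z = ρ cos(φ), and dV = ρ^2 sin(φ) dρ dφ dθ.

The integrand becomes 4ρ^2, so

    ∭_E (4x^2 + 4y^2 + 4z^2) dV = ∫_{0}^{2π} ∫_{0}^{π/2} ∫_{0}^{5} (4ρ^2) · ρ^2 sin(φ) dρ dφ dθ.

Inner (ρ): 2500sin(φ).
Middle (φ): 2500.
Outer (θ): 5000π.

Therefore the triple integral equals 5000π.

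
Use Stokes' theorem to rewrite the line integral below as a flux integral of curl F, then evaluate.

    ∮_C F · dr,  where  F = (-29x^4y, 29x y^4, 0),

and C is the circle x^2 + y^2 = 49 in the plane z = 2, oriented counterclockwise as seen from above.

Let S be the flat disk x^2 + y^2 ≤ 49 in the plane z = 2, with upward unit normal n̂ = ẑ. By Stokes' theorem,

    ∮_C F · dr = ∬_S (∇ × F) · n̂ dS = ∬_D (curl F)_z dA,

where D is the disk x^2 + y^2 ≤ 49.

Compute the curl of F = (-29x^4y, 29x y^4, 0):
    (∇ × F)_x = ∂F_z/∂y - ∂F_y/∂z = 0,
    (∇ × F)_y = ∂F_x/∂z - ∂F_z/∂x = 0,
    (∇ × F)_z = ∂F_y/∂x - ∂F_x/∂y = 29x^4 + 29y^4.

On z = 2, (curl F)_z = 29x^4 + 29y^4.

Convert to polar (x = r cos θ, y = r sin θ, dA = r dr dθ); the integrand becomes 29r^4(sin(θ)^4 + cos(θ)^4), so

    ∬_D (curl F)_z dA = ∫_0^{2π} ∫_0^{7} (29r^4(sin(θ)^4 + cos(θ)^4)) · r dr dθ.

Inner (r from 0 to 7): 3411821sin(θ)^4/6 + 3411821cos(θ)^4/6.
Outer (θ from 0 to 2π): 3411821π/4.

Therefore ∮_C F · dr = 3411821π/4.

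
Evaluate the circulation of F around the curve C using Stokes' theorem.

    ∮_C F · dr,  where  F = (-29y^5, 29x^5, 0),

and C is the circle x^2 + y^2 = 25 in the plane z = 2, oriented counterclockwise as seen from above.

Let S be the flat disk x^2 + y^2 ≤ 25 in the plane z = 2, with upward unit normal n̂ = ẑ. By Stokes' theorem,

    ∮_C F · dr = ∬_S (∇ × F) · n̂ dS = ∬_D (curl F)_z dA,

where D is the disk x^2 + y^2 ≤ 25.

Compute the curl of F = (-29y^5, 29x^5, 0):
    (∇ × F)_x = ∂F_z/∂y - ∂F_y/∂z = 0,
    (∇ × F)_y = ∂F_x/∂z - ∂F_z/∂x = 0,
    (∇ × F)_z = ∂F_y/∂x - ∂F_x/∂y = 145x^4 + 145y^4.

On z = 2, (curl F)_z = 145x^4 + 145y^4.

Convert to polar (x = r cos θ, y = r sin θ, dA = r dr dθ); the integrand becomes 145r^4(sin(θ)^4 + cos(θ)^4), so

    ∬_D (curl F)_z dA = ∫_0^{2π} ∫_0^{5} (145r^4(sin(θ)^4 + cos(θ)^4)) · r dr dθ.

Inner (r from 0 to 5): 2265625sin(θ)^4/6 + 2265625cos(θ)^4/6.
Outer (θ from 0 to 2π): 2265625π/4.

Therefore ∮_C F · dr = 2265625π/4.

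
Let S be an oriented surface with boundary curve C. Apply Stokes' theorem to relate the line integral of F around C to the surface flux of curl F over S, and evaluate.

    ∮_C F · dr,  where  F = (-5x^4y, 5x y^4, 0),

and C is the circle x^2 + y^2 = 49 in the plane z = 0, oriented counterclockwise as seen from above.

Let S be the flat disk x^2 + y^2 ≤ 49 in the plane z = 0, with upward unit normal n̂ = ẑ. By Stokes' theorem,

    ∮_C F · dr = ∬_S (∇ × F) · n̂ dS = ∬_D (curl F)_z dA,

where D is the disk x^2 + y^2 ≤ 49.

Compute the curl of F = (-5x^4y, 5x y^4, 0):
    (∇ × F)_x = ∂F_z/∂y - ∂F_y/∂z = 0,
    (∇ × F)_y = ∂F_x/∂z - ∂F_z/∂x = 0,
    (∇ × F)_z = ∂F_y/∂x - ∂F_x/∂y = 5x^4 + 5y^4.

On z = 0, (curl F)_z = 5x^4 + 5y^4.

Convert to polar (x = r cos θ, y = r sin θ, dA = r dr dθ); the integrand becomes 5r^4(sin(θ)^4 + cos(θ)^4), so

    ∬_D (curl F)_z dA = ∫_0^{2π} ∫_0^{7} (5r^4(sin(θ)^4 + cos(θ)^4)) · r dr dθ.

Inner (r from 0 to 7): 588245sin(θ)^4/6 + 588245cos(θ)^4/6.
Outer (θ from 0 to 2π): 588245π/4.

Therefore ∮_C F · dr = 588245π/4.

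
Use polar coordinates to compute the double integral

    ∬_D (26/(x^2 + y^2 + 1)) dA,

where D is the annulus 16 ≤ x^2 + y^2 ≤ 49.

The region D is 4 ≤ r ≤ 7, 0 ≤ θ ≤ 2π in polar coordinates, where x = r cos(θ), y = r sin(θ), and dA = r dr dθ.

Under the substitution, the integrand becomes 26/(r^2 + 1), so

    ∬_D (26/(x^2 + y^2 + 1)) dA = ∫_{0}^{2π} ∫_{4}^{7} (26/(r^2 + 1)) · r dr dθ.

Inner integral (in r): ∫_{4}^{7} (26/(r^2 + 1)) · r dr = log(12207031250000000000000/9904578032905937).

Outer integral (in θ): ∫_{0}^{2π} (log(12207031250000000000000/9904578032905937)) dθ = log((12207031250000000000000/9904578032905937)^(2π)).

Therefore ∬_D (26/(x^2 + y^2 + 1)) dA = log((12207031250000000000000/9904578032905937)^(2π)).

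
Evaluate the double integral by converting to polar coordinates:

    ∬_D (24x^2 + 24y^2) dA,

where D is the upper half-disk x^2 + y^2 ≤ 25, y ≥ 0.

The region D is 0 ≤ r ≤ 5, 0 ≤ θ ≤ π in polar coordinates, where x = r cos(θ), y = r sin(θ), and dA = r dr dθ.

Under the substitution, the integrand becomes 24r^2, so

    ∬_D (24x^2 + 24y^2) dA = ∫_{0}^{π} ∫_{0}^{5} (24r^2) · r dr dθ.

Inner integral (in r): ∫_{0}^{5} (24r^2) · r dr = 3750.

Outer integral (in θ): ∫_{0}^{π} (3750) dθ = 3750π.

Therefore ∬_D (24x^2 + 24y^2) dA = 3750π.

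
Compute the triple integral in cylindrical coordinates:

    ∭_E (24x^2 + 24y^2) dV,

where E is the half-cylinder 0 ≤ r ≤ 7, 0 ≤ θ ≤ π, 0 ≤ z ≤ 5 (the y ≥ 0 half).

In cylindrical coordinates, x = r cos(θ), y = r sin(θ), z = z, and dV = r dr dθ dz.

The integrand becomes 24r^2, so

    ∭_E (24x^2 + 24y^2) dV = ∫_{0}^{π} ∫_{0}^{7} ∫_{0}^{5} (24r^2) · r dz dr dθ.

Inner (z): 120r^3.
Middle (r from 0 to 7): 72030.
Outer (θ): 72030π.

Therefore the triple integral equals 72030π.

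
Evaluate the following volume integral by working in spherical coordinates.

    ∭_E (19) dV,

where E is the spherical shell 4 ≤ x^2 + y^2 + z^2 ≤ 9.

In spherical coordinates, x = ρ sin(φ) cos(θ), y = ρ sin(φ) sin(θ), z = ρ cos(φ), and dV = ρ^2 sin(φ) dρ dφ dθ.

The integrand becomes 19, so

    ∭_E (19) dV = ∫_{0}^{2π} ∫_{0}^{π} ∫_{2}^{3} (19) · ρ^2 sin(φ) dρ dφ dθ.

Inner (ρ): 361sin(φ)/3.
Middle (φ): 722/3.
Outer (θ): 1444π/3.

Therefore the triple integral equals 1444π/3.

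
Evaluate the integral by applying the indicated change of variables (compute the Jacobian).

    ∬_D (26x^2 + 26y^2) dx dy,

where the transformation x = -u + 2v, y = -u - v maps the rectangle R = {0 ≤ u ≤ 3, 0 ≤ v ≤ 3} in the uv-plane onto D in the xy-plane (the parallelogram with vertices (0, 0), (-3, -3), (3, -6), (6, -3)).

Compute the Jacobian determinant of (x, y) with respect to (u, v):

    ∂(x,y)/∂(u,v) = | -1  2 | = (-1)(-1) - (2)(-1) = 3.
                   | -1  -1 |

Its absolute value is |J| = 3 (the area scaling factor).

Substituting x = -u + 2v, y = -u - v into the integrand,

    26x^2 + 26y^2 → 52u^2 - 52u v + 130v^2,

so the integral becomes

    ∬_R (52u^2 - 52u v + 130v^2) · |J| du dv = ∫_0^3 ∫_0^3 (156u^2 - 156u v + 390v^2) dv du.

Inner (v): 468u^2 - 702u + 3510.
Outer (u): 11583.

Therefore ∬_D (26x^2 + 26y^2) dx dy = 11583.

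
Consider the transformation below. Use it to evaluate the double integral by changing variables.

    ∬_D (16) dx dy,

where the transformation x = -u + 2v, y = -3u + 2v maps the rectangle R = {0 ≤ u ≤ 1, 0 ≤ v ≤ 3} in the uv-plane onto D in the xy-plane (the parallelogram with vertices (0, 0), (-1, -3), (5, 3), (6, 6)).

Compute the Jacobian determinant of (x, y) with respect to (u, v):

    ∂(x,y)/∂(u,v) = | -1  2 | = (-1)(2) - (2)(-3) = 4.
                   | -3  2 |

Its absolute value is |J| = 4 (the area scaling factor).

Substituting x = -u + 2v, y = -3u + 2v into the integrand,

    16 → 16,

so the integral becomes

    ∬_R (16) · |J| du dv = ∫_0^1 ∫_0^3 (64) dv du.

Inner (v): 192.
Outer (u): 192.

Therefore ∬_D (16) dx dy = 192.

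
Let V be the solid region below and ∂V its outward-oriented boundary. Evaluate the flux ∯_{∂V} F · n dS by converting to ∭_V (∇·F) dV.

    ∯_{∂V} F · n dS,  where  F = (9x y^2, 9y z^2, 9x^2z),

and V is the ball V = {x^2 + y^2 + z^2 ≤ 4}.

By the divergence theorem,

    ∯_{∂V} F · n dS = ∭_V (∇ · F) dV.

Compute the divergence:
    ∇ · F = ∂F_x/∂x + ∂F_y/∂y + ∂F_z/∂z = 9y^2 + 9z^2 + 9x^2 = 9x^2 + 9y^2 + 9z^2.

In spherical coordinates, x = ρ sin(φ) cos(θ), y = ρ sin(φ) sin(θ), z = ρ cos(φ), dV = ρ^2 sin(φ) dρ dφ dθ, with 0 ≤ ρ ≤ 2, 0 ≤ φ ≤ π, 0 ≤ θ ≤ 2π.

The integrand, after substitution and multiplying by the volume element, becomes (9ρ^2) · ρ^2 sin(φ), so

    ∭_V (∇·F) dV = ∫_0^{2π} ∫_0^{π} ∫_0^{2} (9ρ^2) · ρ^2 sin(φ) dρ dφ dθ.

Inner (ρ from 0 to 2): 288sin(φ)/5.
Middle (φ from 0 to π): 576/5.
Outer (θ from 0 to 2π): 1152π/5.

Therefore ∯_{∂V} F · n dS = 1152π/5.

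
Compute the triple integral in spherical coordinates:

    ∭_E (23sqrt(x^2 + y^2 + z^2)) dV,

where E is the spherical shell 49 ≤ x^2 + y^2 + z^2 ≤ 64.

In spherical coordinates, x = ρ sin(φ) cos(θ), y = ρ sin(φ) sin(θ), z = ρ cos(φ), and dV = ρ^2 sin(φ) dρ dφ dθ.

The integrand becomes 23ρ, so

    ∭_E (23sqrt(x^2 + y^2 + z^2)) dV = ∫_{0}^{2π} ∫_{0}^{π} ∫_{7}^{8} (23ρ) · ρ^2 sin(φ) dρ dφ dθ.

Inner (ρ): 38985sin(φ)/4.
Middle (φ): 38985/2.
Outer (θ): 38985π.

Therefore the triple integral equals 38985π.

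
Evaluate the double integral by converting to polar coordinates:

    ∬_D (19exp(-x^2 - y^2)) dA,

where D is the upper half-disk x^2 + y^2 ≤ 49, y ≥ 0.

The region D is 0 ≤ r ≤ 7, 0 ≤ θ ≤ π in polar coordinates, where x = r cos(θ), y = r sin(θ), and dA = r dr dθ.

Under the substitution, the integrand becomes 19exp(-r^2), so

    ∬_D (19exp(-x^2 - y^2)) dA = ∫_{0}^{π} ∫_{0}^{7} (19exp(-r^2)) · r dr dθ.

Inner integral (in r): ∫_{0}^{7} (19exp(-r^2)) · r dr = 19/2 - 19exp(-49)/2.

Outer integral (in θ): ∫_{0}^{π} (19/2 - 19exp(-49)/2) dθ = -19π (1 - exp(49))exp(-49)/2.

Therefore ∬_D (19exp(-x^2 - y^2)) dA = -19π (1 - exp(49))exp(-49)/2.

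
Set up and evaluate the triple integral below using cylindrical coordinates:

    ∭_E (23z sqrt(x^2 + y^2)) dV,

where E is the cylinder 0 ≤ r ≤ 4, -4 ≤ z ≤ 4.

In cylindrical coordinates, x = r cos(θ), y = r sin(θ), z = z, and dV = r dr dθ dz.

The integrand becomes 23r z, so

    ∭_E (23z sqrt(x^2 + y^2)) dV = ∫_{0}^{2π} ∫_{0}^{4} ∫_{-4}^{4} (23r z) · r dz dr dθ.

Inner (z): 0.
Middle (r from 0 to 4): 0.
Outer (θ): 0.

Therefore the triple integral equals 0.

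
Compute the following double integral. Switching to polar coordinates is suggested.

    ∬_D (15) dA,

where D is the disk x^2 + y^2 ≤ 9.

The region D is 0 ≤ r ≤ 3, 0 ≤ θ ≤ 2π in polar coordinates, where x = r cos(θ), y = r sin(θ), and dA = r dr dθ.

Under the substitution, the integrand becomes 15, so

    ∬_D (15) dA = ∫_{0}^{2π} ∫_{0}^{3} (15) · r dr dθ.

Inner integral (in r): ∫_{0}^{3} (15) · r dr = 135/2.

Outer integral (in θ): ∫_{0}^{2π} (135/2) dθ = 135π.

Therefore ∬_D (15) dA = 135π.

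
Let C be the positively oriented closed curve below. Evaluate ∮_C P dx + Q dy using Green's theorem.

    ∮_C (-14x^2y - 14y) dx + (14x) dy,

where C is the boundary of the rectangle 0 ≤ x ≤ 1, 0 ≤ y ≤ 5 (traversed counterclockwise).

Green's theorem converts the closed line integral into a double integral over the enclosed region D:

    ∮_C P dx + Q dy = ∬_D (∂Q/∂x - ∂P/∂y) dA.

Here P = -14x^2y - 14y, Q = 14x, so

    ∂Q/∂x = 14,    ∂P/∂y = -14x^2 - 14,
    ∂Q/∂x - ∂P/∂y = 14x^2 + 28.

D is the region 0 ≤ x ≤ 1, 0 ≤ y ≤ 5. Evaluating the double integral:

    ∬_D (14x^2 + 28) dA = ∫_0^{1} ∫_0^{5} (14x^2 + 28) dy dx.

Inner (y from 0 to 5): 70x^2 + 140.
Outer (x from 0 to 1): 490/3.

Therefore ∮_C P dx + Q dy = 490/3.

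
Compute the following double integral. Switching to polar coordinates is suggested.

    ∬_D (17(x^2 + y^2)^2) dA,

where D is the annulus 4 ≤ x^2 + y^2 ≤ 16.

The region D is 2 ≤ r ≤ 4, 0 ≤ θ ≤ 2π in polar coordinates, where x = r cos(θ), y = r sin(θ), and dA = r dr dθ.

Under the substitution, the integrand becomes 17r^4, so

    ∬_D (17(x^2 + y^2)^2) dA = ∫_{0}^{2π} ∫_{2}^{4} (17r^4) · r dr dθ.

Inner integral (in r): ∫_{2}^{4} (17r^4) · r dr = 11424.

Outer integral (in θ): ∫_{0}^{2π} (11424) dθ = 22848π.

Therefore ∬_D (17(x^2 + y^2)^2) dA = 22848π.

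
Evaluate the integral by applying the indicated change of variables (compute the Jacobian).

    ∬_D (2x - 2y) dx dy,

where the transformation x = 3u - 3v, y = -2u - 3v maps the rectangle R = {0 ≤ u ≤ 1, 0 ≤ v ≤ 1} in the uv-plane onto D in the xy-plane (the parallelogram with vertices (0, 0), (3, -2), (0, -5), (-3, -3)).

Compute the Jacobian determinant of (x, y) with respect to (u, v):

    ∂(x,y)/∂(u,v) = | 3  -3 | = (3)(-3) - (-3)(-2) = -15.
                   | -2  -3 |

Its absolute value is |J| = 15 (the area scaling factor).

Substituting x = 3u - 3v, y = -2u - 3v into the integrand,

    2x - 2y → 10u,

so the integral becomes

    ∬_R (10u) · |J| du dv = ∫_0^1 ∫_0^1 (150u) dv du.

Inner (v): 150u.
Outer (u): 75.

Therefore ∬_D (2x - 2y) dx dy = 75.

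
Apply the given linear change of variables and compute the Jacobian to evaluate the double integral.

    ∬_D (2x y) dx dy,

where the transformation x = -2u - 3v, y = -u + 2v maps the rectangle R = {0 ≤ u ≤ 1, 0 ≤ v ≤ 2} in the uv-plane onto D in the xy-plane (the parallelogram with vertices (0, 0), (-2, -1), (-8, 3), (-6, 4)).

Compute the Jacobian determinant of (x, y) with respect to (u, v):

    ∂(x,y)/∂(u,v) = | -2  -3 | = (-2)(2) - (-3)(-1) = -7.
                   | -1  2 |

Its absolute value is |J| = 7 (the area scaling factor).

Substituting x = -2u - 3v, y = -u + 2v into the integrand,

    2x y → 4u^2 - 2u v - 12v^2,

so the integral becomes

    ∬_R (4u^2 - 2u v - 12v^2) · |J| du dv = ∫_0^1 ∫_0^2 (28u^2 - 14u v - 84v^2) dv du.

Inner (v): 56u^2 - 28u - 224.
Outer (u): -658/3.

Therefore ∬_D (2x y) dx dy = -658/3.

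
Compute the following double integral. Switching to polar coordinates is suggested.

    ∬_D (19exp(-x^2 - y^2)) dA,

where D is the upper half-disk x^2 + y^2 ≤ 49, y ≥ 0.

The region D is 0 ≤ r ≤ 7, 0 ≤ θ ≤ π in polar coordinates, where x = r cos(θ), y = r sin(θ), and dA = r dr dθ.

Under the substitution, the integrand becomes 19exp(-r^2), so

    ∬_D (19exp(-x^2 - y^2)) dA = ∫_{0}^{π} ∫_{0}^{7} (19exp(-r^2)) · r dr dθ.

Inner integral (in r): ∫_{0}^{7} (19exp(-r^2)) · r dr = 19/2 - 19exp(-49)/2.

Outer integral (in θ): ∫_{0}^{π} (19/2 - 19exp(-49)/2) dθ = -19π (1 - exp(49))exp(-49)/2.

Therefore ∬_D (19exp(-x^2 - y^2)) dA = -19π (1 - exp(49))exp(-49)/2.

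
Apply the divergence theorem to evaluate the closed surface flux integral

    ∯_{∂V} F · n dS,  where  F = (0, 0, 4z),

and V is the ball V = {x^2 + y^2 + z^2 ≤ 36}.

By the divergence theorem,

    ∯_{∂V} F · n dS = ∭_V (∇ · F) dV.

Compute the divergence:
    ∇ · F = ∂F_x/∂x + ∂F_y/∂y + ∂F_z/∂z = 0 + 0 + 4 = 4.

In spherical coordinates, x = ρ sin(φ) cos(θ), y = ρ sin(φ) sin(θ), z = ρ cos(φ), dV = ρ^2 sin(φ) dρ dφ dθ, with 0 ≤ ρ ≤ 6, 0 ≤ φ ≤ π, 0 ≤ θ ≤ 2π.

The integrand, after substitution and multiplying by the volume element, becomes (4) · ρ^2 sin(φ), so

    ∭_V (∇·F) dV = ∫_0^{2π} ∫_0^{π} ∫_0^{6} (4) · ρ^2 sin(φ) dρ dφ dθ.

Inner (ρ from 0 to 6): 288sin(φ).
Middle (φ from 0 to π): 576.
Outer (θ from 0 to 2π): 1152π.

Therefore ∯_{∂V} F · n dS = 1152π.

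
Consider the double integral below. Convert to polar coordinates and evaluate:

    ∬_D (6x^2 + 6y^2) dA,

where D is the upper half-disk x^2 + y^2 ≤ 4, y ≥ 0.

The region D is 0 ≤ r ≤ 2, 0 ≤ θ ≤ π in polar coordinates, where x = r cos(θ), y = r sin(θ), and dA = r dr dθ.

Under the substitution, the integrand becomes 6r^2, so

    ∬_D (6x^2 + 6y^2) dA = ∫_{0}^{π} ∫_{0}^{2} (6r^2) · r dr dθ.

Inner integral (in r): ∫_{0}^{2} (6r^2) · r dr = 24.

Outer integral (in θ): ∫_{0}^{π} (24) dθ = 24π.

Therefore ∬_D (6x^2 + 6y^2) dA = 24π.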